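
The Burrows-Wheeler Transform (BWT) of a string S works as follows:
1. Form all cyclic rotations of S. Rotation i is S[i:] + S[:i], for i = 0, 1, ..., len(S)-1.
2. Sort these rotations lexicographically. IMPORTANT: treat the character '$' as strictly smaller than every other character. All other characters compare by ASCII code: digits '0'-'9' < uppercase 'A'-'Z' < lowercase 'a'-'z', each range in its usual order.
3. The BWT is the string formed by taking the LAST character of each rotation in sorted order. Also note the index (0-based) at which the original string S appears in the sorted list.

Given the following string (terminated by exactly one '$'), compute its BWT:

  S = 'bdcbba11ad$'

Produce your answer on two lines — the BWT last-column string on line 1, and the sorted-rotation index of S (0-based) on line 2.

Answer: da1b1bc$dab
7

Derivation:
All 11 rotations (rotation i = S[i:]+S[:i]):
  rot[0] = bdcbba11ad$
  rot[1] = dcbba11ad$b
  rot[2] = cbba11ad$bd
  rot[3] = bba11ad$bdc
  rot[4] = ba11ad$bdcb
  rot[5] = a11ad$bdcbb
  rot[6] = 11ad$bdcbba
  rot[7] = 1ad$bdcbba1
  rot[8] = ad$bdcbba11
  rot[9] = d$bdcbba11a
  rot[10] = $bdcbba11ad
Sorted (with $ < everything):
  sorted[0] = $bdcbba11ad  (last char: 'd')
  sorted[1] = 11ad$bdcbba  (last char: 'a')
  sorted[2] = 1ad$bdcbba1  (last char: '1')
  sorted[3] = a11ad$bdcbb  (last char: 'b')
  sorted[4] = ad$bdcbba11  (last char: '1')
  sorted[5] = ba11ad$bdcb  (last char: 'b')
  sorted[6] = bba11ad$bdc  (last char: 'c')
  sorted[7] = bdcbba11ad$  (last char: '$')
  sorted[8] = cbba11ad$bd  (last char: 'd')
  sorted[9] = d$bdcbba11a  (last char: 'a')
  sorted[10] = dcbba11ad$b  (last char: 'b')
Last column: da1b1bc$dab
Original string S is at sorted index 7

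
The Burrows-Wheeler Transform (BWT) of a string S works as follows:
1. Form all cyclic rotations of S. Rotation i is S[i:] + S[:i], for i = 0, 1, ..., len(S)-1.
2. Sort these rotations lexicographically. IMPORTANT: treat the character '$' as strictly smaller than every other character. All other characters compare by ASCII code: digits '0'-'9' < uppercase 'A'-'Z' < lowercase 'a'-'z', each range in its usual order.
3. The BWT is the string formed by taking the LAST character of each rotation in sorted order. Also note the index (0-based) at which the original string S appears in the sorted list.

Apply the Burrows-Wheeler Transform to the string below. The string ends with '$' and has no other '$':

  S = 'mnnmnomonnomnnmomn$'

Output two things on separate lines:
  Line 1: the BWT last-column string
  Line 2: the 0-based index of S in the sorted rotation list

All 19 rotations (rotation i = S[i:]+S[:i]):
  rot[0] = mnnmnomonnomnnmomn$
  rot[1] = nnmnomonnomnnmomn$m
  rot[2] = nmnomonnomnnmomn$mn
  rot[3] = mnomonnomnnmomn$mnn
  rot[4] = nomonnomnnmomn$mnnm
  rot[5] = omonnomnnmomn$mnnmn
  rot[6] = monnomnnmomn$mnnmno
  rot[7] = onnomnnmomn$mnnmnom
  rot[8] = nnomnnmomn$mnnmnomo
  rot[9] = nomnnmomn$mnnmnomon
  rot[10] = omnnmomn$mnnmnomonn
  rot[11] = mnnmomn$mnnmnomonno
  rot[12] = nnmomn$mnnmnomonnom
  rot[13] = nmomn$mnnmnomonnomn
  rot[14] = momn$mnnmnomonnomnn
  rot[15] = omn$mnnmnomonnomnnm
  rot[16] = mn$mnnmnomonnomnnmo
  rot[17] = n$mnnmnomonnomnnmom
  rot[18] = $mnnmnomonnomnnmomn
Sorted (with $ < everything):
  sorted[0] = $mnnmnomonnomnnmomn  (last char: 'n')
  sorted[1] = mn$mnnmnomonnomnnmo  (last char: 'o')
  sorted[2] = mnnmnomonnomnnmomn$  (last char: '$')
  sorted[3] = mnnmomn$mnnmnomonno  (last char: 'o')
  sorted[4] = mnomonnomnnmomn$mnn  (last char: 'n')
  sorted[5] = momn$mnnmnomonnomnn  (last char: 'n')
  sorted[6] = monnomnnmomn$mnnmno  (last char: 'o')
  sorted[7] = n$mnnmnomonnomnnmom  (last char: 'm')
  sorted[8] = nmnomonnomnnmomn$mn  (last char: 'n')
  sorted[9] = nmomn$mnnmnomonnomn  (last char: 'n')
  sorted[10] = nnmnomonnomnnmomn$m  (last char: 'm')
  sorted[11] = nnmomn$mnnmnomonnom  (last char: 'm')
  sorted[12] = nnomnnmomn$mnnmnomo  (last char: 'o')
  sorted[13] = nomnnmomn$mnnmnomon  (last char: 'n')
  sorted[14] = nomonnomnnmomn$mnnm  (last char: 'm')
  sorted[15] = omn$mnnmnomonnomnnm  (last char: 'm')
  sorted[16] = omnnmomn$mnnmnomonn  (last char: 'n')
  sorted[17] = omonnomnnmomn$mnnmn  (last char: 'n')
  sorted[18] = onnomnnmomn$mnnmnom  (last char: 'm')
Last column: no$onnomnnmmonmmnnm
Original string S is at sorted index 2

Answer: no$onnomnnmmonmmnnm
2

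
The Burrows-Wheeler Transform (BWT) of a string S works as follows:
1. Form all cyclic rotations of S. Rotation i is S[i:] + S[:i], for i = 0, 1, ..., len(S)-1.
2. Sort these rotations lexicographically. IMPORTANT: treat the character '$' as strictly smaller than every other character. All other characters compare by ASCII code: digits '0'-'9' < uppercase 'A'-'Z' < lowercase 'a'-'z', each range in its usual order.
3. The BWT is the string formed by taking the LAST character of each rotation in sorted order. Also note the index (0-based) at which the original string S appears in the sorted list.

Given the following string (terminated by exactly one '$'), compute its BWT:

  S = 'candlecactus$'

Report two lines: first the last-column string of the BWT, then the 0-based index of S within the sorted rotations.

All 13 rotations (rotation i = S[i:]+S[:i]):
  rot[0] = candlecactus$
  rot[1] = andlecactus$c
  rot[2] = ndlecactus$ca
  rot[3] = dlecactus$can
  rot[4] = lecactus$cand
  rot[5] = ecactus$candl
  rot[6] = cactus$candle
  rot[7] = actus$candlec
  rot[8] = ctus$candleca
  rot[9] = tus$candlecac
  rot[10] = us$candlecact
  rot[11] = s$candlecactu
  rot[12] = $candlecactus
Sorted (with $ < everything):
  sorted[0] = $candlecactus  (last char: 's')
  sorted[1] = actus$candlec  (last char: 'c')
  sorted[2] = andlecactus$c  (last char: 'c')
  sorted[3] = cactus$candle  (last char: 'e')
  sorted[4] = candlecactus$  (last char: '$')
  sorted[5] = ctus$candleca  (last char: 'a')
  sorted[6] = dlecactus$can  (last char: 'n')
  sorted[7] = ecactus$candl  (last char: 'l')
  sorted[8] = lecactus$cand  (last char: 'd')
  sorted[9] = ndlecactus$ca  (last char: 'a')
  sorted[10] = s$candlecactu  (last char: 'u')
  sorted[11] = tus$candlecac  (last char: 'c')
  sorted[12] = us$candlecact  (last char: 't')
Last column: scce$anldauct
Original string S is at sorted index 4

Answer: scce$anldauct
4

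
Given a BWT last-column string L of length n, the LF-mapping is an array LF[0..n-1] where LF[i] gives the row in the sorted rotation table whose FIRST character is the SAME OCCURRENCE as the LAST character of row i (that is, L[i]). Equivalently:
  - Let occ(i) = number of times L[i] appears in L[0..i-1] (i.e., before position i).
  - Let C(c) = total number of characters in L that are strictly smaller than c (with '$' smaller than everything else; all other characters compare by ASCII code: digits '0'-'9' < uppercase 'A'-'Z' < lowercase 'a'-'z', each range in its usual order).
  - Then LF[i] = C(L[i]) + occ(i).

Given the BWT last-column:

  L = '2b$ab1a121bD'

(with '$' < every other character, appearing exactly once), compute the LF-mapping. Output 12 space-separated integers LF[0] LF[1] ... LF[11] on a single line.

Char counts: '$':1, '1':3, '2':2, 'D':1, 'a':2, 'b':3
C (first-col start): C('$')=0, C('1')=1, C('2')=4, C('D')=6, C('a')=7, C('b')=9
L[0]='2': occ=0, LF[0]=C('2')+0=4+0=4
L[1]='b': occ=0, LF[1]=C('b')+0=9+0=9
L[2]='$': occ=0, LF[2]=C('$')+0=0+0=0
L[3]='a': occ=0, LF[3]=C('a')+0=7+0=7
L[4]='b': occ=1, LF[4]=C('b')+1=9+1=10
L[5]='1': occ=0, LF[5]=C('1')+0=1+0=1
L[6]='a': occ=1, LF[6]=C('a')+1=7+1=8
L[7]='1': occ=1, LF[7]=C('1')+1=1+1=2
L[8]='2': occ=1, LF[8]=C('2')+1=4+1=5
L[9]='1': occ=2, LF[9]=C('1')+2=1+2=3
L[10]='b': occ=2, LF[10]=C('b')+2=9+2=11
L[11]='D': occ=0, LF[11]=C('D')+0=6+0=6

Answer: 4 9 0 7 10 1 8 2 5 3 11 6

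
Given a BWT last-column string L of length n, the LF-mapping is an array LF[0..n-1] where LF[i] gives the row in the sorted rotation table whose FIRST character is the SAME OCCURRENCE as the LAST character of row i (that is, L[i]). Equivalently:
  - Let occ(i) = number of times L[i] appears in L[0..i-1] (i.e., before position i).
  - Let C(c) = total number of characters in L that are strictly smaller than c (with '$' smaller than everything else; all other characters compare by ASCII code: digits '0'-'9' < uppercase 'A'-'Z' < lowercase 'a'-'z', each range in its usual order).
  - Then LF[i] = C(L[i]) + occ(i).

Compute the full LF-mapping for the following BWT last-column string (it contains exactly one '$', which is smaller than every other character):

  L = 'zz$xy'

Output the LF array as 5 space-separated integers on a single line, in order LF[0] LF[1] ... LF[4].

Answer: 3 4 0 1 2

Derivation:
Char counts: '$':1, 'x':1, 'y':1, 'z':2
C (first-col start): C('$')=0, C('x')=1, C('y')=2, C('z')=3
L[0]='z': occ=0, LF[0]=C('z')+0=3+0=3
L[1]='z': occ=1, LF[1]=C('z')+1=3+1=4
L[2]='$': occ=0, LF[2]=C('$')+0=0+0=0
L[3]='x': occ=0, LF[3]=C('x')+0=1+0=1
L[4]='y': occ=0, LF[4]=C('y')+0=2+0=2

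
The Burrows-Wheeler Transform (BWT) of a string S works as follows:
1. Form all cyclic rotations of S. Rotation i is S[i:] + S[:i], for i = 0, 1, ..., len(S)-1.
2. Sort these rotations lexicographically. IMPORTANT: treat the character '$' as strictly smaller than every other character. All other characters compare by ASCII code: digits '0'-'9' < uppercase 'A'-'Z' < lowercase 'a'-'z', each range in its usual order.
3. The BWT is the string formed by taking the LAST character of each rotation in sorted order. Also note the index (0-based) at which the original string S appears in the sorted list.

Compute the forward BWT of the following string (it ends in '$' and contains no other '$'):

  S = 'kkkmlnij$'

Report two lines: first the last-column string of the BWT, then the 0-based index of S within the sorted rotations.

All 9 rotations (rotation i = S[i:]+S[:i]):
  rot[0] = kkkmlnij$
  rot[1] = kkmlnij$k
  rot[2] = kmlnij$kk
  rot[3] = mlnij$kkk
  rot[4] = lnij$kkkm
  rot[5] = nij$kkkml
  rot[6] = ij$kkkmln
  rot[7] = j$kkkmlni
  rot[8] = $kkkmlnij
Sorted (with $ < everything):
  sorted[0] = $kkkmlnij  (last char: 'j')
  sorted[1] = ij$kkkmln  (last char: 'n')
  sorted[2] = j$kkkmlni  (last char: 'i')
  sorted[3] = kkkmlnij$  (last char: '$')
  sorted[4] = kkmlnij$k  (last char: 'k')
  sorted[5] = kmlnij$kk  (last char: 'k')
  sorted[6] = lnij$kkkm  (last char: 'm')
  sorted[7] = mlnij$kkk  (last char: 'k')
  sorted[8] = nij$kkkml  (last char: 'l')
Last column: jni$kkmkl
Original string S is at sorted index 3

Answer: jni$kkmkl
3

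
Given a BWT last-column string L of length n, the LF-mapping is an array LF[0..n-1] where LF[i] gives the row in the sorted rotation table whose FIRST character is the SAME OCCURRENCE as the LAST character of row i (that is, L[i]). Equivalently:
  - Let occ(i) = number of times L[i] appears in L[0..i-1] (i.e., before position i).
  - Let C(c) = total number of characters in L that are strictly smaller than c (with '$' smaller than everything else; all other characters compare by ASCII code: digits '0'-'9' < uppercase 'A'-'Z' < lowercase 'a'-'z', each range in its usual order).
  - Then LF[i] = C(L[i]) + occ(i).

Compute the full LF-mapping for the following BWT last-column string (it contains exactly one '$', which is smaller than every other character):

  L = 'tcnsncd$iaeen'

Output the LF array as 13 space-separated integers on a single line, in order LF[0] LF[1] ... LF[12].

Char counts: '$':1, 'a':1, 'c':2, 'd':1, 'e':2, 'i':1, 'n':3, 's':1, 't':1
C (first-col start): C('$')=0, C('a')=1, C('c')=2, C('d')=4, C('e')=5, C('i')=7, C('n')=8, C('s')=11, C('t')=12
L[0]='t': occ=0, LF[0]=C('t')+0=12+0=12
L[1]='c': occ=0, LF[1]=C('c')+0=2+0=2
L[2]='n': occ=0, LF[2]=C('n')+0=8+0=8
L[3]='s': occ=0, LF[3]=C('s')+0=11+0=11
L[4]='n': occ=1, LF[4]=C('n')+1=8+1=9
L[5]='c': occ=1, LF[5]=C('c')+1=2+1=3
L[6]='d': occ=0, LF[6]=C('d')+0=4+0=4
L[7]='$': occ=0, LF[7]=C('$')+0=0+0=0
L[8]='i': occ=0, LF[8]=C('i')+0=7+0=7
L[9]='a': occ=0, LF[9]=C('a')+0=1+0=1
L[10]='e': occ=0, LF[10]=C('e')+0=5+0=5
L[11]='e': occ=1, LF[11]=C('e')+1=5+1=6
L[12]='n': occ=2, LF[12]=C('n')+2=8+2=10

Answer: 12 2 8 11 9 3 4 0 7 1 5 6 10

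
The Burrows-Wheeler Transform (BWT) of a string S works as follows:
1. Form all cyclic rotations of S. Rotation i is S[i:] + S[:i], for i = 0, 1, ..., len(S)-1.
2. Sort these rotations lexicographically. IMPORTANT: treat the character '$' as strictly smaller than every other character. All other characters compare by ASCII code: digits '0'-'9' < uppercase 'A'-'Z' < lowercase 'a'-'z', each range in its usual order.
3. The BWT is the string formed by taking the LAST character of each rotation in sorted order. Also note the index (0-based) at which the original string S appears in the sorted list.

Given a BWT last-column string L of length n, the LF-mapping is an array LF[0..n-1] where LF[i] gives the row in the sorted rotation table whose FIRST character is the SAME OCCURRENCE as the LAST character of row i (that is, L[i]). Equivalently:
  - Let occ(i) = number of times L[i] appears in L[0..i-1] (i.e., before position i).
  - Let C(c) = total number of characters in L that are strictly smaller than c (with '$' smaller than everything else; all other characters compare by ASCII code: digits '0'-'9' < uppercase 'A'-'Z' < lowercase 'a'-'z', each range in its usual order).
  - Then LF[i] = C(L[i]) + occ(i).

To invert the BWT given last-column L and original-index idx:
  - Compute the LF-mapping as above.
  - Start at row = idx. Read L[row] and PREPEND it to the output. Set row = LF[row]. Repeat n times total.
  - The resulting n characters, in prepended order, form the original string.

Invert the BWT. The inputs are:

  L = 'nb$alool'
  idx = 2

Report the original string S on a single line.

LF mapping: 5 2 0 1 3 6 7 4
Walk LF starting at row 2, prepending L[row]:
  step 1: row=2, L[2]='$', prepend. Next row=LF[2]=0
  step 2: row=0, L[0]='n', prepend. Next row=LF[0]=5
  step 3: row=5, L[5]='o', prepend. Next row=LF[5]=6
  step 4: row=6, L[6]='o', prepend. Next row=LF[6]=7
  step 5: row=7, L[7]='l', prepend. Next row=LF[7]=4
  step 6: row=4, L[4]='l', prepend. Next row=LF[4]=3
  step 7: row=3, L[3]='a', prepend. Next row=LF[3]=1
  step 8: row=1, L[1]='b', prepend. Next row=LF[1]=2
Reversed output: balloon$

Answer: balloon$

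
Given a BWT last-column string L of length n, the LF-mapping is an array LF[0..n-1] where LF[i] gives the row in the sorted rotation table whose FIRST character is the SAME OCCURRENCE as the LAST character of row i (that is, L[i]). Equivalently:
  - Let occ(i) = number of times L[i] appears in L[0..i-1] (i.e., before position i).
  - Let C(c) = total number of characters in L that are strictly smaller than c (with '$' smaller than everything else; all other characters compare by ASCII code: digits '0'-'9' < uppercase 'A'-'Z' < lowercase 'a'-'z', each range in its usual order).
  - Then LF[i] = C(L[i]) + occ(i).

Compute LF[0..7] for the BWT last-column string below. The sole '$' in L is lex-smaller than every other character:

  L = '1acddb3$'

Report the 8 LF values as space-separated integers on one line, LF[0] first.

Char counts: '$':1, '1':1, '3':1, 'a':1, 'b':1, 'c':1, 'd':2
C (first-col start): C('$')=0, C('1')=1, C('3')=2, C('a')=3, C('b')=4, C('c')=5, C('d')=6
L[0]='1': occ=0, LF[0]=C('1')+0=1+0=1
L[1]='a': occ=0, LF[1]=C('a')+0=3+0=3
L[2]='c': occ=0, LF[2]=C('c')+0=5+0=5
L[3]='d': occ=0, LF[3]=C('d')+0=6+0=6
L[4]='d': occ=1, LF[4]=C('d')+1=6+1=7
L[5]='b': occ=0, LF[5]=C('b')+0=4+0=4
L[6]='3': occ=0, LF[6]=C('3')+0=2+0=2
L[7]='$': occ=0, LF[7]=C('$')+0=0+0=0

Answer: 1 3 5 6 7 4 2 0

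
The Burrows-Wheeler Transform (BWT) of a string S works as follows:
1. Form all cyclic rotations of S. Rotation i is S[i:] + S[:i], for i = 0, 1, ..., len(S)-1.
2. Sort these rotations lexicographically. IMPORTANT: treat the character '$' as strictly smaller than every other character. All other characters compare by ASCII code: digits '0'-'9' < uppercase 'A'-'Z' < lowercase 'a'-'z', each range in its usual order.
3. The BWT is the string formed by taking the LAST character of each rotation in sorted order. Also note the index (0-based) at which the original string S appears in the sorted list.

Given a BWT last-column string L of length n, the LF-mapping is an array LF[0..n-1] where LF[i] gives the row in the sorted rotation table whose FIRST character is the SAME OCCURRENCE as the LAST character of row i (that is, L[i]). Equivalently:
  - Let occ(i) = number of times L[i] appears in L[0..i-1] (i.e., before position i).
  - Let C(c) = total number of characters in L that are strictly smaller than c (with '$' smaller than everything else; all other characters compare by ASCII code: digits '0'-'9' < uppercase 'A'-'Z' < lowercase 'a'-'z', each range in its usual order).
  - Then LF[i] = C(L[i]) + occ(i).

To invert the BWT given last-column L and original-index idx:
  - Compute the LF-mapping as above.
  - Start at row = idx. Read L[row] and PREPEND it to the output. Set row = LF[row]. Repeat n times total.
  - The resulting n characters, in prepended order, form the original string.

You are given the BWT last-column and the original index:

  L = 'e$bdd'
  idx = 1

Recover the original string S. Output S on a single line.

Answer: bdde$

Derivation:
LF mapping: 4 0 1 2 3
Walk LF starting at row 1, prepending L[row]:
  step 1: row=1, L[1]='$', prepend. Next row=LF[1]=0
  step 2: row=0, L[0]='e', prepend. Next row=LF[0]=4
  step 3: row=4, L[4]='d', prepend. Next row=LF[4]=3
  step 4: row=3, L[3]='d', prepend. Next row=LF[3]=2
  step 5: row=2, L[2]='b', prepend. Next row=LF[2]=1
Reversed output: bdde$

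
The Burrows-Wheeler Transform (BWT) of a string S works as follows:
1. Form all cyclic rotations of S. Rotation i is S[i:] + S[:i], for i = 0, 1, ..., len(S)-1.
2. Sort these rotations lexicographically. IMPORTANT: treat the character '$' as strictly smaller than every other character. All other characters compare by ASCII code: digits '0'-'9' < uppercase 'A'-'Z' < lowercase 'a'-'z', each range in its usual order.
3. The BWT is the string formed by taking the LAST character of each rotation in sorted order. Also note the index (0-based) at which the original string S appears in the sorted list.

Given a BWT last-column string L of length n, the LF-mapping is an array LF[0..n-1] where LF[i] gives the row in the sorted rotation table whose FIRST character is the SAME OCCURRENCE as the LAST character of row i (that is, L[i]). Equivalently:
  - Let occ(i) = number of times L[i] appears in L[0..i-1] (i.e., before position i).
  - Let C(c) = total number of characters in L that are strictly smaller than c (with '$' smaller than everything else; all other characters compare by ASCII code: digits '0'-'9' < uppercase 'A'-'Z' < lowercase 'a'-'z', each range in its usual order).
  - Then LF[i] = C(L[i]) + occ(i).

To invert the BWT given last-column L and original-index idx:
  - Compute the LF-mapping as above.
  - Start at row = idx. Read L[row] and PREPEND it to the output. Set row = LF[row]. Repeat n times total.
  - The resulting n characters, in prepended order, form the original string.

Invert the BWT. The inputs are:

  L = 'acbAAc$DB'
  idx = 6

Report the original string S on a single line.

LF mapping: 5 7 6 1 2 8 0 4 3
Walk LF starting at row 6, prepending L[row]:
  step 1: row=6, L[6]='$', prepend. Next row=LF[6]=0
  step 2: row=0, L[0]='a', prepend. Next row=LF[0]=5
  step 3: row=5, L[5]='c', prepend. Next row=LF[5]=8
  step 4: row=8, L[8]='B', prepend. Next row=LF[8]=3
  step 5: row=3, L[3]='A', prepend. Next row=LF[3]=1
  step 6: row=1, L[1]='c', prepend. Next row=LF[1]=7
  step 7: row=7, L[7]='D', prepend. Next row=LF[7]=4
  step 8: row=4, L[4]='A', prepend. Next row=LF[4]=2
  step 9: row=2, L[2]='b', prepend. Next row=LF[2]=6
Reversed output: bADcABca$

Answer: bADcABca$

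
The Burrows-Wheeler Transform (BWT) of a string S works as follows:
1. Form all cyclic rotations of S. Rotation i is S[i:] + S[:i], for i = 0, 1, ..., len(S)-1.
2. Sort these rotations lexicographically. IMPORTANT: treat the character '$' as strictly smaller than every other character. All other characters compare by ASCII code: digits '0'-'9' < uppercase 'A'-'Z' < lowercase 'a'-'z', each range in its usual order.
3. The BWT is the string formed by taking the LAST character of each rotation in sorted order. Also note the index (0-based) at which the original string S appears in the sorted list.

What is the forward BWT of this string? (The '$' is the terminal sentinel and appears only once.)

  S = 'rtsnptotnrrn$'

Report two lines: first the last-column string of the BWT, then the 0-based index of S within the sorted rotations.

Answer: nrsttnrn$topr
8

Derivation:
All 13 rotations (rotation i = S[i:]+S[:i]):
  rot[0] = rtsnptotnrrn$
  rot[1] = tsnptotnrrn$r
  rot[2] = snptotnrrn$rt
  rot[3] = nptotnrrn$rts
  rot[4] = ptotnrrn$rtsn
  rot[5] = totnrrn$rtsnp
  rot[6] = otnrrn$rtsnpt
  rot[7] = tnrrn$rtsnpto
  rot[8] = nrrn$rtsnptot
  rot[9] = rrn$rtsnptotn
  rot[10] = rn$rtsnptotnr
  rot[11] = n$rtsnptotnrr
  rot[12] = $rtsnptotnrrn
Sorted (with $ < everything):
  sorted[0] = $rtsnptotnrrn  (last char: 'n')
  sorted[1] = n$rtsnptotnrr  (last char: 'r')
  sorted[2] = nptotnrrn$rts  (last char: 's')
  sorted[3] = nrrn$rtsnptot  (last char: 't')
  sorted[4] = otnrrn$rtsnpt  (last char: 't')
  sorted[5] = ptotnrrn$rtsn  (last char: 'n')
  sorted[6] = rn$rtsnptotnr  (last char: 'r')
  sorted[7] = rrn$rtsnptotn  (last char: 'n')
  sorted[8] = rtsnptotnrrn$  (last char: '$')
  sorted[9] = snptotnrrn$rt  (last char: 't')
  sorted[10] = tnrrn$rtsnpto  (last char: 'o')
  sorted[11] = totnrrn$rtsnp  (last char: 'p')
  sorted[12] = tsnptotnrrn$r  (last char: 'r')
Last column: nrsttnrn$topr
Original string S is at sorted index 8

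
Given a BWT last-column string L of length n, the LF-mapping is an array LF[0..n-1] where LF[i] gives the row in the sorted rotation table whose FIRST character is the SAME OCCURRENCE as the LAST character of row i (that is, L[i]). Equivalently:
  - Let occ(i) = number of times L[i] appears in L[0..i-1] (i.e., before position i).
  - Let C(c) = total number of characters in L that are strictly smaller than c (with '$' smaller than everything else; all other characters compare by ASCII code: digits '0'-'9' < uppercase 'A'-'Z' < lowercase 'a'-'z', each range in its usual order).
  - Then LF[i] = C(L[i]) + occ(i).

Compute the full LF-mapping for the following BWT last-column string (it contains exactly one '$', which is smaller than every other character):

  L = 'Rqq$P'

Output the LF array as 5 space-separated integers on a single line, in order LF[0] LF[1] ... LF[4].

Answer: 2 3 4 0 1

Derivation:
Char counts: '$':1, 'P':1, 'R':1, 'q':2
C (first-col start): C('$')=0, C('P')=1, C('R')=2, C('q')=3
L[0]='R': occ=0, LF[0]=C('R')+0=2+0=2
L[1]='q': occ=0, LF[1]=C('q')+0=3+0=3
L[2]='q': occ=1, LF[2]=C('q')+1=3+1=4
L[3]='$': occ=0, LF[3]=C('$')+0=0+0=0
L[4]='P': occ=0, LF[4]=C('P')+0=1+0=1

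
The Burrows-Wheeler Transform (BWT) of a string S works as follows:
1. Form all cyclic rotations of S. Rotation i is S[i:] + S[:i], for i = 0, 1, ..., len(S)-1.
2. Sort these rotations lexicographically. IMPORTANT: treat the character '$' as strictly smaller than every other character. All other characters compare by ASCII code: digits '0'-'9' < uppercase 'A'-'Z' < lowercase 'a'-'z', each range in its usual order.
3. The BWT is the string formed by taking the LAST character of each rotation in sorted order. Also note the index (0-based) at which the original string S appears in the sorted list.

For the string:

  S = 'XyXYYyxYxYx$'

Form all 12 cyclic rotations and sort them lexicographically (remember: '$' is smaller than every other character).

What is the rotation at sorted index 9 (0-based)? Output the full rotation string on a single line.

All 12 rotations (rotation i = S[i:]+S[:i]):
  rot[0] = XyXYYyxYxYx$
  rot[1] = yXYYyxYxYx$X
  rot[2] = XYYyxYxYx$Xy
  rot[3] = YYyxYxYx$XyX
  rot[4] = YyxYxYx$XyXY
  rot[5] = yxYxYx$XyXYY
  rot[6] = xYxYx$XyXYYy
  rot[7] = YxYx$XyXYYyx
  rot[8] = xYx$XyXYYyxY
  rot[9] = Yx$XyXYYyxYx
  rot[10] = x$XyXYYyxYxY
  rot[11] = $XyXYYyxYxYx
Sorted (with $ < everything):
  sorted[0] = $XyXYYyxYxYx
  sorted[1] = XYYyxYxYx$Xy
  sorted[2] = XyXYYyxYxYx$
  sorted[3] = YYyxYxYx$XyX
  sorted[4] = Yx$XyXYYyxYx
  sorted[5] = YxYx$XyXYYyx
  sorted[6] = YyxYxYx$XyXY
  sorted[7] = x$XyXYYyxYxY
  sorted[8] = xYx$XyXYYyxY
  sorted[9] = xYxYx$XyXYYy
  sorted[10] = yXYYyxYxYx$X
  sorted[11] = yxYxYx$XyXYY
sorted[9] = xYxYx$XyXYYy

Answer: xYxYx$XyXYYy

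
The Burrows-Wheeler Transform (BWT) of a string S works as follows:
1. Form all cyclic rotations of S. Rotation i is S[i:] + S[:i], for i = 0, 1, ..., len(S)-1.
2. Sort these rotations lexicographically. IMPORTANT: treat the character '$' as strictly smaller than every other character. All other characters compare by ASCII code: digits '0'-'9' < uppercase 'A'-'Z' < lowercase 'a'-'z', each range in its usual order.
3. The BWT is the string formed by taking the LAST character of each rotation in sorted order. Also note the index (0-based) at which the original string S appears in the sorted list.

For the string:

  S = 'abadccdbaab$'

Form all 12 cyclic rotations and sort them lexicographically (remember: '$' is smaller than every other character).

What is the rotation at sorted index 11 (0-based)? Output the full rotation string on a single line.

Answer: dccdbaab$aba

Derivation:
All 12 rotations (rotation i = S[i:]+S[:i]):
  rot[0] = abadccdbaab$
  rot[1] = badccdbaab$a
  rot[2] = adccdbaab$ab
  rot[3] = dccdbaab$aba
  rot[4] = ccdbaab$abad
  rot[5] = cdbaab$abadc
  rot[6] = dbaab$abadcc
  rot[7] = baab$abadccd
  rot[8] = aab$abadccdb
  rot[9] = ab$abadccdba
  rot[10] = b$abadccdbaa
  rot[11] = $abadccdbaab
Sorted (with $ < everything):
  sorted[0] = $abadccdbaab
  sorted[1] = aab$abadccdb
  sorted[2] = ab$abadccdba
  sorted[3] = abadccdbaab$
  sorted[4] = adccdbaab$ab
  sorted[5] = b$abadccdbaa
  sorted[6] = baab$abadccd
  sorted[7] = badccdbaab$a
  sorted[8] = ccdbaab$abad
  sorted[9] = cdbaab$abadc
  sorted[10] = dbaab$abadcc
  sorted[11] = dccdbaab$aba
sorted[11] = dccdbaab$aba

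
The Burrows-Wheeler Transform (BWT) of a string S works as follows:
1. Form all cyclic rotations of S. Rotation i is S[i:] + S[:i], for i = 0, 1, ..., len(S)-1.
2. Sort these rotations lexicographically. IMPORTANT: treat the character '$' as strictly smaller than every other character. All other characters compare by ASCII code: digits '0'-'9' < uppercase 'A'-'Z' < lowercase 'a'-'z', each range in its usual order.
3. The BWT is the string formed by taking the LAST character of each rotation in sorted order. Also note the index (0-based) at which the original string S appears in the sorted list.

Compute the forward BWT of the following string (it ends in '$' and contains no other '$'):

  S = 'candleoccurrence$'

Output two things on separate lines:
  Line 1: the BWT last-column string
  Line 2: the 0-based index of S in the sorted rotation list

Answer: ec$oncncrldeaeruc
2

Derivation:
All 17 rotations (rotation i = S[i:]+S[:i]):
  rot[0] = candleoccurrence$
  rot[1] = andleoccurrence$c
  rot[2] = ndleoccurrence$ca
  rot[3] = dleoccurrence$can
  rot[4] = leoccurrence$cand
  rot[5] = eoccurrence$candl
  rot[6] = occurrence$candle
  rot[7] = ccurrence$candleo
  rot[8] = currence$candleoc
  rot[9] = urrence$candleocc
  rot[10] = rrence$candleoccu
  rot[11] = rence$candleoccur
  rot[12] = ence$candleoccurr
  rot[13] = nce$candleoccurre
  rot[14] = ce$candleoccurren
  rot[15] = e$candleoccurrenc
  rot[16] = $candleoccurrence
Sorted (with $ < everything):
  sorted[0] = $candleoccurrence  (last char: 'e')
  sorted[1] = andleoccurrence$c  (last char: 'c')
  sorted[2] = candleoccurrence$  (last char: '$')
  sorted[3] = ccurrence$candleo  (last char: 'o')
  sorted[4] = ce$candleoccurren  (last char: 'n')
  sorted[5] = currence$candleoc  (last char: 'c')
  sorted[6] = dleoccurrence$can  (last char: 'n')
  sorted[7] = e$candleoccurrenc  (last char: 'c')
  sorted[8] = ence$candleoccurr  (last char: 'r')
  sorted[9] = eoccurrence$candl  (last char: 'l')
  sorted[10] = leoccurrence$cand  (last char: 'd')
  sorted[11] = nce$candleoccurre  (last char: 'e')
  sorted[12] = ndleoccurrence$ca  (last char: 'a')
  sorted[13] = occurrence$candle  (last char: 'e')
  sorted[14] = rence$candleoccur  (last char: 'r')
  sorted[15] = rrence$candleoccu  (last char: 'u')
  sorted[16] = urrence$candleocc  (last char: 'c')
Last column: ec$oncncrldeaeruc
Original string S is at sorted index 2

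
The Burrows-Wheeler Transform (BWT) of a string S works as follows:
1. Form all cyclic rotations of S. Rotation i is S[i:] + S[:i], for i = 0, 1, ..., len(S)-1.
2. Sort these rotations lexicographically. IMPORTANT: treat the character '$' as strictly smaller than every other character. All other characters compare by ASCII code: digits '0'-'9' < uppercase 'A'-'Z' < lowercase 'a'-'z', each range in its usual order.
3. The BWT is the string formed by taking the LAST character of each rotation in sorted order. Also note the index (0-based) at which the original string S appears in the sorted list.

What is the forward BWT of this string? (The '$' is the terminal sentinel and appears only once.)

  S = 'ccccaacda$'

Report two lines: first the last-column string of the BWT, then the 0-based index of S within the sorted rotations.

All 10 rotations (rotation i = S[i:]+S[:i]):
  rot[0] = ccccaacda$
  rot[1] = cccaacda$c
  rot[2] = ccaacda$cc
  rot[3] = caacda$ccc
  rot[4] = aacda$cccc
  rot[5] = acda$cccca
  rot[6] = cda$ccccaa
  rot[7] = da$ccccaac
  rot[8] = a$ccccaacd
  rot[9] = $ccccaacda
Sorted (with $ < everything):
  sorted[0] = $ccccaacda  (last char: 'a')
  sorted[1] = a$ccccaacd  (last char: 'd')
  sorted[2] = aacda$cccc  (last char: 'c')
  sorted[3] = acda$cccca  (last char: 'a')
  sorted[4] = caacda$ccc  (last char: 'c')
  sorted[5] = ccaacda$cc  (last char: 'c')
  sorted[6] = cccaacda$c  (last char: 'c')
  sorted[7] = ccccaacda$  (last char: '$')
  sorted[8] = cda$ccccaa  (last char: 'a')
  sorted[9] = da$ccccaac  (last char: 'c')
Last column: adcaccc$ac
Original string S is at sorted index 7

Answer: adcaccc$ac
7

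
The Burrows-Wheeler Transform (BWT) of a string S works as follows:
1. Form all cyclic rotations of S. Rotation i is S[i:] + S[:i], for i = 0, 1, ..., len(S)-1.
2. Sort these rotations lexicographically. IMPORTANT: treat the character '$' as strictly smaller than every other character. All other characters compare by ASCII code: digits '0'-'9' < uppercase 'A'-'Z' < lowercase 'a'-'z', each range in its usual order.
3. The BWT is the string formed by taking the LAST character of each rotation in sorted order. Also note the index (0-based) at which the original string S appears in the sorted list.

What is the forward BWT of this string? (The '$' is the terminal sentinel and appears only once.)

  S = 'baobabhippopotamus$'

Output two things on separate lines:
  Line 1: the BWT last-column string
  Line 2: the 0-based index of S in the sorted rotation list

Answer: sbtbo$abhaapppoiuom
5

Derivation:
All 19 rotations (rotation i = S[i:]+S[:i]):
  rot[0] = baobabhippopotamus$
  rot[1] = aobabhippopotamus$b
  rot[2] = obabhippopotamus$ba
  rot[3] = babhippopotamus$bao
  rot[4] = abhippopotamus$baob
  rot[5] = bhippopotamus$baoba
  rot[6] = hippopotamus$baobab
  rot[7] = ippopotamus$baobabh
  rot[8] = ppopotamus$baobabhi
  rot[9] = popotamus$baobabhip
  rot[10] = opotamus$baobabhipp
  rot[11] = potamus$baobabhippo
  rot[12] = otamus$baobabhippop
  rot[13] = tamus$baobabhippopo
  rot[14] = amus$baobabhippopot
  rot[15] = mus$baobabhippopota
  rot[16] = us$baobabhippopotam
  rot[17] = s$baobabhippopotamu
  rot[18] = $baobabhippopotamus
Sorted (with $ < everything):
  sorted[0] = $baobabhippopotamus  (last char: 's')
  sorted[1] = abhippopotamus$baob  (last char: 'b')
  sorted[2] = amus$baobabhippopot  (last char: 't')
  sorted[3] = aobabhippopotamus$b  (last char: 'b')
  sorted[4] = babhippopotamus$bao  (last char: 'o')
  sorted[5] = baobabhippopotamus$  (last char: '$')
  sorted[6] = bhippopotamus$baoba  (last char: 'a')
  sorted[7] = hippopotamus$baobab  (last char: 'b')
  sorted[8] = ippopotamus$baobabh  (last char: 'h')
  sorted[9] = mus$baobabhippopota  (last char: 'a')
  sorted[10] = obabhippopotamus$ba  (last char: 'a')
  sorted[11] = opotamus$baobabhipp  (last char: 'p')
  sorted[12] = otamus$baobabhippop  (last char: 'p')
  sorted[13] = popotamus$baobabhip  (last char: 'p')
  sorted[14] = potamus$baobabhippo  (last char: 'o')
  sorted[15] = ppopotamus$baobabhi  (last char: 'i')
  sorted[16] = s$baobabhippopotamu  (last char: 'u')
  sorted[17] = tamus$baobabhippopo  (last char: 'o')
  sorted[18] = us$baobabhippopotam  (last char: 'm')
Last column: sbtbo$abhaapppoiuom
Original string S is at sorted index 5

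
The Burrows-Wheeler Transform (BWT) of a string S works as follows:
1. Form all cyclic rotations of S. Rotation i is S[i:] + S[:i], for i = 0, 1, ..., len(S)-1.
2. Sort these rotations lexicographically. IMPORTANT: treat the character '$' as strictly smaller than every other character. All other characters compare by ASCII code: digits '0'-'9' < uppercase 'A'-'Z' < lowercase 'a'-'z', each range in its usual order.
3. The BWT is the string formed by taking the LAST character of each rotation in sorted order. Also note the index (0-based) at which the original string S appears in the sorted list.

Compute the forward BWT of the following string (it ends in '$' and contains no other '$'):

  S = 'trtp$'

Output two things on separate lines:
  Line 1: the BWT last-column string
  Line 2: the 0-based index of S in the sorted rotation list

All 5 rotations (rotation i = S[i:]+S[:i]):
  rot[0] = trtp$
  rot[1] = rtp$t
  rot[2] = tp$tr
  rot[3] = p$trt
  rot[4] = $trtp
Sorted (with $ < everything):
  sorted[0] = $trtp  (last char: 'p')
  sorted[1] = p$trt  (last char: 't')
  sorted[2] = rtp$t  (last char: 't')
  sorted[3] = tp$tr  (last char: 'r')
  sorted[4] = trtp$  (last char: '$')
Last column: pttr$
Original string S is at sorted index 4

Answer: pttr$
4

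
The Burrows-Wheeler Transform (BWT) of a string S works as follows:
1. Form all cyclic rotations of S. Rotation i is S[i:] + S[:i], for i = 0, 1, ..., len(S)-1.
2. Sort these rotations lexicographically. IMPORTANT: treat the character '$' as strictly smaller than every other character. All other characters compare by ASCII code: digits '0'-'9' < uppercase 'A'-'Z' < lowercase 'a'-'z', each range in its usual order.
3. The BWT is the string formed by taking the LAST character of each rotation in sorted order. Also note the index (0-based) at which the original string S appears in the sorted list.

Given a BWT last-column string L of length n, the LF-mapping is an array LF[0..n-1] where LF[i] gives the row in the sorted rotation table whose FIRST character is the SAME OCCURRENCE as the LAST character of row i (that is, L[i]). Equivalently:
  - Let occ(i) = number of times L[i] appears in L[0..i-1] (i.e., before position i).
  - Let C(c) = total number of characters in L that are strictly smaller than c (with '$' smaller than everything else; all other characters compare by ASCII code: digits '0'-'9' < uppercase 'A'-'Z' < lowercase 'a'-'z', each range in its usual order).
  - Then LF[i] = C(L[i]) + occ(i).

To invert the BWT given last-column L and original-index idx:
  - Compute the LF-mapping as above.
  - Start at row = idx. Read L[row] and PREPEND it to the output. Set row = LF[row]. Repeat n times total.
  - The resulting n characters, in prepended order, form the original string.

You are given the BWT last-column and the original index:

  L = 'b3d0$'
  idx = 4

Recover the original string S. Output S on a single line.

Answer: d30b$

Derivation:
LF mapping: 3 2 4 1 0
Walk LF starting at row 4, prepending L[row]:
  step 1: row=4, L[4]='$', prepend. Next row=LF[4]=0
  step 2: row=0, L[0]='b', prepend. Next row=LF[0]=3
  step 3: row=3, L[3]='0', prepend. Next row=LF[3]=1
  step 4: row=1, L[1]='3', prepend. Next row=LF[1]=2
  step 5: row=2, L[2]='d', prepend. Next row=LF[2]=4
Reversed output: d30b$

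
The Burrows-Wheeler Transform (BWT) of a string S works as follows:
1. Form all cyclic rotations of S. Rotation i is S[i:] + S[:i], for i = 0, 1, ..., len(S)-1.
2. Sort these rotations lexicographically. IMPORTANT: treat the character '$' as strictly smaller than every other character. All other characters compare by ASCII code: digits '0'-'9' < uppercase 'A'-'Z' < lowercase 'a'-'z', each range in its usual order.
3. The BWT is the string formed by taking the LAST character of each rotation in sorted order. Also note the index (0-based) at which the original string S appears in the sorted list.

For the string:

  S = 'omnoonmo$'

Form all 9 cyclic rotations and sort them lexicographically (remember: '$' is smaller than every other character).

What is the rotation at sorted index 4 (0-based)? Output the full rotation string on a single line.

Answer: noonmo$om

Derivation:
All 9 rotations (rotation i = S[i:]+S[:i]):
  rot[0] = omnoonmo$
  rot[1] = mnoonmo$o
  rot[2] = noonmo$om
  rot[3] = oonmo$omn
  rot[4] = onmo$omno
  rot[5] = nmo$omnoo
  rot[6] = mo$omnoon
  rot[7] = o$omnoonm
  rot[8] = $omnoonmo
Sorted (with $ < everything):
  sorted[0] = $omnoonmo
  sorted[1] = mnoonmo$o
  sorted[2] = mo$omnoon
  sorted[3] = nmo$omnoo
  sorted[4] = noonmo$om
  sorted[5] = o$omnoonm
  sorted[6] = omnoonmo$
  sorted[7] = onmo$omno
  sorted[8] = oonmo$omn
sorted[4] = noonmo$om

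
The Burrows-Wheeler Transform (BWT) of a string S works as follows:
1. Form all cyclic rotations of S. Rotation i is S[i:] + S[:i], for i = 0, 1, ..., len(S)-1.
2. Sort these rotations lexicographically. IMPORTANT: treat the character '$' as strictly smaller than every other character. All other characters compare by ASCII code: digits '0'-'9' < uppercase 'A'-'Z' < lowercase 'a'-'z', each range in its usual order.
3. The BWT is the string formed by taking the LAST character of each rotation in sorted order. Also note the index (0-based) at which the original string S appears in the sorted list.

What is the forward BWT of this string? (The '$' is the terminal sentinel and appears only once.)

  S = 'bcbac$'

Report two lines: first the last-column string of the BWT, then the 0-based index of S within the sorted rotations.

All 6 rotations (rotation i = S[i:]+S[:i]):
  rot[0] = bcbac$
  rot[1] = cbac$b
  rot[2] = bac$bc
  rot[3] = ac$bcb
  rot[4] = c$bcba
  rot[5] = $bcbac
Sorted (with $ < everything):
  sorted[0] = $bcbac  (last char: 'c')
  sorted[1] = ac$bcb  (last char: 'b')
  sorted[2] = bac$bc  (last char: 'c')
  sorted[3] = bcbac$  (last char: '$')
  sorted[4] = c$bcba  (last char: 'a')
  sorted[5] = cbac$b  (last char: 'b')
Last column: cbc$ab
Original string S is at sorted index 3

Answer: cbc$ab
3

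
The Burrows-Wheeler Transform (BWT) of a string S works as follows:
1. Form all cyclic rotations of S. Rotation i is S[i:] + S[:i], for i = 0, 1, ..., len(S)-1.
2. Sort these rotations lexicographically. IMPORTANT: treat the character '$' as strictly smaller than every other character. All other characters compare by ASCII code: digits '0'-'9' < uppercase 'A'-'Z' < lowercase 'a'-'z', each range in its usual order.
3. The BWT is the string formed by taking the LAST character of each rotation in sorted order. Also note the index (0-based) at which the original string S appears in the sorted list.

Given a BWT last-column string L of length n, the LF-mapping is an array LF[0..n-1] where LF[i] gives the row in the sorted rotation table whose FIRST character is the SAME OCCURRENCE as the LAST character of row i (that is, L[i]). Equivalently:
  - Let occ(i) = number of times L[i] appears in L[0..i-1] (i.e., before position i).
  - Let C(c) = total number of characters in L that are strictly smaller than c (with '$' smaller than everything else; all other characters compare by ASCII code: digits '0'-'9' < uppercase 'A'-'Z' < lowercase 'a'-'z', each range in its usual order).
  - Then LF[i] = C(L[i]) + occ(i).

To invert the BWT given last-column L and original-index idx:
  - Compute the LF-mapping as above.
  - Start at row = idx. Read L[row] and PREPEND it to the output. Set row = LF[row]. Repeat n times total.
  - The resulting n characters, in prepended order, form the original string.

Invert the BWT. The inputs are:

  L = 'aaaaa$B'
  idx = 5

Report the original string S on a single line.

Answer: aaBaaa$

Derivation:
LF mapping: 2 3 4 5 6 0 1
Walk LF starting at row 5, prepending L[row]:
  step 1: row=5, L[5]='$', prepend. Next row=LF[5]=0
  step 2: row=0, L[0]='a', prepend. Next row=LF[0]=2
  step 3: row=2, L[2]='a', prepend. Next row=LF[2]=4
  step 4: row=4, L[4]='a', prepend. Next row=LF[4]=6
  step 5: row=6, L[6]='B', prepend. Next row=LF[6]=1
  step 6: row=1, L[1]='a', prepend. Next row=LF[1]=3
  step 7: row=3, L[3]='a', prepend. Next row=LF[3]=5
Reversed output: aaBaaa$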